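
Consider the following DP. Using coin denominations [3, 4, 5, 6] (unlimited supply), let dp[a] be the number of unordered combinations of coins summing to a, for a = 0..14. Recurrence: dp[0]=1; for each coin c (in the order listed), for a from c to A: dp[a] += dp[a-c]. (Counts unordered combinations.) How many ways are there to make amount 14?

5

after  coin     0     1     2     3     4     5     6     7     8     9    10    11    12    13    14
          3     1     0     0     1     0     0     1     0     0     1     0     0     1     0     0
          4     1     0     0     1     1     0     1     1     1     1     1     1     2     1     1
          5     1     0     0     1     1     1     1     1     2     2     2     2     3     3     3
          6     1     0     0     1     1     1     2     1     2     3     3     3     5     4     5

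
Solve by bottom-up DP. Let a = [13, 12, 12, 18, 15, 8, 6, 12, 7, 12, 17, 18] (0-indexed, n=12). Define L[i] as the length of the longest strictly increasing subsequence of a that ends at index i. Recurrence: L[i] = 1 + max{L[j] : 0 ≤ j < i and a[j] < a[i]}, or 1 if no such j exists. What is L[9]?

3

   i    0    1    2    3    4    5    6    7    8    9   10   11
a[i]   13   12   12   18   15    8    6   12    7   12   17   18
L[i]    1    1    1    2    2    1    1    2    2    3    4    5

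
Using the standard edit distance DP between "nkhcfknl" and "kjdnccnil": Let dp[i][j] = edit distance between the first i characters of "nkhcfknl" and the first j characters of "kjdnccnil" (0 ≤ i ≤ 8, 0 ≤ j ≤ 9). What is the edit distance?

   ''  k  j  d  n  c  c  n  i  l
''  0  1  2  3  4  5  6  7  8  9
 n  1  1  2  3  3  4  5  6  7  8
 k  2  1  2  3  4  4  5  6  7  8
 h  3  2  2  3  4  5  5  6  7  8
 c  4  3  3  3  4  4  5  6  7  8
 f  5  4  4  4  4  5  5  6  7  8
 k  6  5  5  5  5  5  6  6  7  8
 n  7  6  6  6  5  6  6  6  7  8
 l  8  7  7  7  6  6  7  7  7  7

7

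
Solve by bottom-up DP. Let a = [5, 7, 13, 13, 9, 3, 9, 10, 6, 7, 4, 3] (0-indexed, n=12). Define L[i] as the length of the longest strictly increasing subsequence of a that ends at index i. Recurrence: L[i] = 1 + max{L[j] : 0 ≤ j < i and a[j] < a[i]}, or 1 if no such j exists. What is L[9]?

3

   i    0    1    2    3    4    5    6    7    8    9   10   11
a[i]    5    7   13   13    9    3    9   10    6    7    4    3
L[i]    1    2    3    3    3    1    3    4    2    3    2    1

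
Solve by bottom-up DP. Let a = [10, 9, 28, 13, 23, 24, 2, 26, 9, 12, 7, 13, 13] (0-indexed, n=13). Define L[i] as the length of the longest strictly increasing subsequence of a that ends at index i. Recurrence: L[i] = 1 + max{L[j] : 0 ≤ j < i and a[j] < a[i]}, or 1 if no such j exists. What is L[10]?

   i    0    1    2    3    4    5    6    7    8    9   10   11   12
a[i]   10    9   28   13   23   24    2   26    9   12    7   13   13
L[i]    1    1    2    2    3    4    1    5    2    3    2    4    4

2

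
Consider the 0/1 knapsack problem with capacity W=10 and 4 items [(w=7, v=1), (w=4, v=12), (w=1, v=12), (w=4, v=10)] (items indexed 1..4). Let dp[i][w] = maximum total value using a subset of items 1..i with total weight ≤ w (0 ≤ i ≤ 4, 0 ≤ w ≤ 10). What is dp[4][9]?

34

i\w   0   1   2   3   4   5   6   7   8   9  10
  0   0   0   0   0   0   0   0   0   0   0   0
  1   0   0   0   0   0   0   0   1   1   1   1
  2   0   0   0   0  12  12  12  12  12  12  12
  3   0  12  12  12  12  24  24  24  24  24  24
  4   0  12  12  12  12  24  24  24  24  34  34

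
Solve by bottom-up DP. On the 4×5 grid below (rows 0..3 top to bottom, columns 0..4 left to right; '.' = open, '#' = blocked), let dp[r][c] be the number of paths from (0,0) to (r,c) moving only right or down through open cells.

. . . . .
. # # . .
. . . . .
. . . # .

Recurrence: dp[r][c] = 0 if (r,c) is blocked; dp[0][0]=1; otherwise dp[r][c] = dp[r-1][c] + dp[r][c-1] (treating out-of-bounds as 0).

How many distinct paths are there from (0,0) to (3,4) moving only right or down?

4

r\c   0   1   2   3   4
  0   1   1   1   1   1
  1   1   0   0   1   2
  2   1   1   1   2   4
  3   1   2   3   0   4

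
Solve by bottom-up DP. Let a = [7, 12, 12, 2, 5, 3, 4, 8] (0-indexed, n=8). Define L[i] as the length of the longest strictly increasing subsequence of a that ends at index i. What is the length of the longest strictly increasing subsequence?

   i    0    1    2    3    4    5    6    7
a[i]    7   12   12    2    5    3    4    8
L[i]    1    2    2    1    2    2    3    4

4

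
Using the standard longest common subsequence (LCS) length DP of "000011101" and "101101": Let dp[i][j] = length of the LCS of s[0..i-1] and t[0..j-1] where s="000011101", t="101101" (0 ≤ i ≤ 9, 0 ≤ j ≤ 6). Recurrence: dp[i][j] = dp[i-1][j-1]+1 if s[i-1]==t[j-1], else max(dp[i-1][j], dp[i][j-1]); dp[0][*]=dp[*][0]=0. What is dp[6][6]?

3

   ''  1  0  1  1  0  1
''  0  0  0  0  0  0  0
 0  0  0  1  1  1  1  1
 0  0  0  1  1  1  2  2
 0  0  0  1  1  1  2  2
 0  0  0  1  1  1  2  2
 1  0  1  1  2  2  2  3
 1  0  1  1  2  3  3  3
 1  0  1  1  2  3  3  4
 0  0  1  2  2  3  4  4
 1  0  1  2  3  3  4  5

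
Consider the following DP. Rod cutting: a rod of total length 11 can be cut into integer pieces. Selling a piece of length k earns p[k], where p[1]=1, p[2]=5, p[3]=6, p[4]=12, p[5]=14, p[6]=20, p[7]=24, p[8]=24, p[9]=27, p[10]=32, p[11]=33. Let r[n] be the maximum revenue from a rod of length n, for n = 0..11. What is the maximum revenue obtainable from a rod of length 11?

36

   n    0    1    2    3    4    5    6    7    8    9   10   11
r[n]    0    1    5    6   12   14   20   24   25   29   32   36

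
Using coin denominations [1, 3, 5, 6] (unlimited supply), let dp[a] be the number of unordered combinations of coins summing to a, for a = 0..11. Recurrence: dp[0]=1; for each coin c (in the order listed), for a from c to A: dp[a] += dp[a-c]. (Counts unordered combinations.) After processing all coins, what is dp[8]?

6

after  coin     0     1     2     3     4     5     6     7     8     9    10    11
          1     1     1     1     1     1     1     1     1     1     1     1     1
          3     1     1     1     2     2     2     3     3     3     4     4     4
          5     1     1     1     2     2     3     4     4     5     6     7     8
          6     1     1     1     2     2     3     5     5     6     8     9    11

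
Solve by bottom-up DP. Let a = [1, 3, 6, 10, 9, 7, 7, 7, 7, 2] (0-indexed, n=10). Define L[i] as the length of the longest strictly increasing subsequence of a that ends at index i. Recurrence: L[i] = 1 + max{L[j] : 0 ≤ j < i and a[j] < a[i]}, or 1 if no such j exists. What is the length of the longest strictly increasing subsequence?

4

   i    0    1    2    3    4    5    6    7    8    9
a[i]    1    3    6   10    9    7    7    7    7    2
L[i]    1    2    3    4    4    4    4    4    4    2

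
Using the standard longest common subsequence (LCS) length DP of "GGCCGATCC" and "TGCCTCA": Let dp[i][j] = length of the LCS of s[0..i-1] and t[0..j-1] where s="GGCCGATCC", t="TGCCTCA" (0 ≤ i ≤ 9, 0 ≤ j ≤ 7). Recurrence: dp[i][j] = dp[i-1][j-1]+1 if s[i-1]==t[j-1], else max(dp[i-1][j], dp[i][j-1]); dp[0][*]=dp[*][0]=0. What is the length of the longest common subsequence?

5

   ''  T  G  C  C  T  C  A
''  0  0  0  0  0  0  0  0
 G  0  0  1  1  1  1  1  1
 G  0  0  1  1  1  1  1  1
 C  0  0  1  2  2  2  2  2
 C  0  0  1  2  3  3  3  3
 G  0  0  1  2  3  3  3  3
 A  0  0  1  2  3  3  3  4
 T  0  1  1  2  3  4  4  4
 C  0  1  1  2  3  4  5  5
 C  0  1  1  2  3  4  5  5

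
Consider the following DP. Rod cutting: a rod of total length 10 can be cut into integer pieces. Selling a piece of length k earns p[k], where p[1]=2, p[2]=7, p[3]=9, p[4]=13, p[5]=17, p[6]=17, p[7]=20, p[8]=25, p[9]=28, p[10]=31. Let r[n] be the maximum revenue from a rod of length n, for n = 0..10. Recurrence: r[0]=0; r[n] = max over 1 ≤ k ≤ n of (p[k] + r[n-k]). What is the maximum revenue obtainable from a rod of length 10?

   n    0    1    2    3    4    5    6    7    8    9   10
r[n]    0    2    7    9   14   17   21   24   28   31   35

35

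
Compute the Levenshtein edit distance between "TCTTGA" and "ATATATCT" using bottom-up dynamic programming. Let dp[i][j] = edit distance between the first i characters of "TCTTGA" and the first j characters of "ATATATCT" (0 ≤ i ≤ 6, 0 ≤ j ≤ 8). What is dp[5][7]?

4

   ''  A  T  A  T  A  T  C  T
''  0  1  2  3  4  5  6  7  8
 T  1  1  1  2  3  4  5  6  7
 C  2  2  2  2  3  4  5  5  6
 T  3  3  2  3  2  3  4  5  5
 T  4  4  3  3  3  3  3  4  5
 G  5  5  4  4  4  4  4  4  5
 A  6  5  5  4  5  4  5  5  5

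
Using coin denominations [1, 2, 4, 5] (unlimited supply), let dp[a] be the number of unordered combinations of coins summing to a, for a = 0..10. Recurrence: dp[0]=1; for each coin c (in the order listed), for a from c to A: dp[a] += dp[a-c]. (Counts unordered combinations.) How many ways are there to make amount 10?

after  coin     0     1     2     3     4     5     6     7     8     9    10
          1     1     1     1     1     1     1     1     1     1     1     1
          2     1     1     2     2     3     3     4     4     5     5     6
          4     1     1     2     2     4     4     6     6     9     9    12
          5     1     1     2     2     4     5     7     8    11    13    17

17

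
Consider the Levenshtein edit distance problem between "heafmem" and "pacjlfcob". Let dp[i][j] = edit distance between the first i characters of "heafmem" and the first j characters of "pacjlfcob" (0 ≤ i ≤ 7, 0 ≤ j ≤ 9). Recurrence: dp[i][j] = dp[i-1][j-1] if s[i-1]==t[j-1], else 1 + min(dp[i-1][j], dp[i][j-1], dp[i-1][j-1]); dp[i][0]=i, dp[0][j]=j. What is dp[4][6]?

5

   ''  p  a  c  j  l  f  c  o  b
''  0  1  2  3  4  5  6  7  8  9
 h  1  1  2  3  4  5  6  7  8  9
 e  2  2  2  3  4  5  6  7  8  9
 a  3  3  2  3  4  5  6  7  8  9
 f  4  4  3  3  4  5  5  6  7  8
 m  5  5  4  4  4  5  6  6  7  8
 e  6  6  5  5  5  5  6  7  7  8
 m  7  7  6  6  6  6  6  7  8  8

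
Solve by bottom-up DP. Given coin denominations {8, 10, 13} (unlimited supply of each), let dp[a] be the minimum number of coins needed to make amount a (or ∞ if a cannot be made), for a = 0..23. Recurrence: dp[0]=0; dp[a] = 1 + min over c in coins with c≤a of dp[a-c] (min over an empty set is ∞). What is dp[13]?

1

 a  0  1  2  3  4  5  6  7  8  9 10 11 12 13 14 15 16 17 18 19 20 21 22 23
dp  0  -  -  -  -  -  -  -  1  -  1  -  -  1  -  -  2  -  2  -  2  2  -  2
(- denotes ∞ / unreachable)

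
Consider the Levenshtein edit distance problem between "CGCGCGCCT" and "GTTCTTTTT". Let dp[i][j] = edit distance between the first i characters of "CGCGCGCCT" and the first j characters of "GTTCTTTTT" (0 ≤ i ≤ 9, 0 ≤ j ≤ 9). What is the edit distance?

7

   ''  G  T  T  C  T  T  T  T  T
''  0  1  2  3  4  5  6  7  8  9
 C  1  1  2  3  3  4  5  6  7  8
 G  2  1  2  3  4  4  5  6  7  8
 C  3  2  2  3  3  4  5  6  7  8
 G  4  3  3  3  4  4  5  6  7  8
 C  5  4  4  4  3  4  5  6  7  8
 G  6  5  5  5  4  4  5  6  7  8
 C  7  6  6  6  5  5  5  6  7  8
 C  8  7  7  7  6  6  6  6  7  8
 T  9  8  7  7  7  6  6  6  6  7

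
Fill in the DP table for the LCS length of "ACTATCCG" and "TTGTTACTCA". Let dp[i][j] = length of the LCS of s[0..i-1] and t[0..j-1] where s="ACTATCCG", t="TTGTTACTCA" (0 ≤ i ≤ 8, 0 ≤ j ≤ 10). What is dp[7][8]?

   ''  T  T  G  T  T  A  C  T  C  A
''  0  0  0  0  0  0  0  0  0  0  0
 A  0  0  0  0  0  0  1  1  1  1  1
 C  0  0  0  0  0  0  1  2  2  2  2
 T  0  1  1  1  1  1  1  2  3  3  3
 A  0  1  1  1  1  1  2  2  3  3  4
 T  0  1  2  2  2  2  2  2  3  3  4
 C  0  1  2  2  2  2  2  3  3  4  4
 C  0  1  2  2  2  2  2  3  3  4  4
 G  0  1  2  3  3  3  3  3  3  4  4

3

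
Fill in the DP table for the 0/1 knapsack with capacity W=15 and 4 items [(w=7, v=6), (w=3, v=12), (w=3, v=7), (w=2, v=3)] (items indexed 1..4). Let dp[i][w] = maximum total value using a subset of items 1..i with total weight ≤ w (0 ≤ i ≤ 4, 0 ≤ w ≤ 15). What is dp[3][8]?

19

i\w   0   1   2   3   4   5   6   7   8   9  10  11  12  13  14  15
  0   0   0   0   0   0   0   0   0   0   0   0   0   0   0   0   0
  1   0   0   0   0   0   0   0   6   6   6   6   6   6   6   6   6
  2   0   0   0  12  12  12  12  12  12  12  18  18  18  18  18  18
  3   0   0   0  12  12  12  19  19  19  19  19  19  19  25  25  25
  4   0   0   3  12  12  15  19  19  22  22  22  22  22  25  25  28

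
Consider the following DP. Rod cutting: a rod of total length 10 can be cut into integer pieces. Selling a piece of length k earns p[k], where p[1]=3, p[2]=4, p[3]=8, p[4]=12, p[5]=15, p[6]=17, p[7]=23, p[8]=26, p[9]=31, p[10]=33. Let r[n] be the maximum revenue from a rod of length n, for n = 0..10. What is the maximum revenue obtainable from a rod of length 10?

34

   n    0    1    2    3    4    5    6    7    8    9   10
r[n]    0    3    6    9   12   15   18   23   26   31   34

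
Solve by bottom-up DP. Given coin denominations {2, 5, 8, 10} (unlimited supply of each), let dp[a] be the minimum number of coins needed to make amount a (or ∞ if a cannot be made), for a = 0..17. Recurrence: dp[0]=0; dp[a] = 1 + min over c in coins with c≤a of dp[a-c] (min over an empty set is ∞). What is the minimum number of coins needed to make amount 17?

3

 a  0  1  2  3  4  5  6  7  8  9 10 11 12 13 14 15 16 17
dp  0  -  1  -  2  1  3  2  1  3  1  4  2  2  3  2  2  3
(- denotes ∞ / unreachable)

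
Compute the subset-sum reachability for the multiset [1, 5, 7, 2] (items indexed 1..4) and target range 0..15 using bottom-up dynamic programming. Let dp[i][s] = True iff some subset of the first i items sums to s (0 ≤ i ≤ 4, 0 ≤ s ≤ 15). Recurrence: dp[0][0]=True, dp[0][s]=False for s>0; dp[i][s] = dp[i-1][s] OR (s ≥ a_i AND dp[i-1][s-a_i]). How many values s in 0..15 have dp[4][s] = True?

14

i\s   0   1   2   3   4   5   6   7   8   9  10  11  12  13  14  15
  0   T   F   F   F   F   F   F   F   F   F   F   F   F   F   F   F
  1   T   T   F   F   F   F   F   F   F   F   F   F   F   F   F   F
  2   T   T   F   F   F   T   T   F   F   F   F   F   F   F   F   F
  3   T   T   F   F   F   T   T   T   T   F   F   F   T   T   F   F
  4   T   T   T   T   F   T   T   T   T   T   T   F   T   T   T   T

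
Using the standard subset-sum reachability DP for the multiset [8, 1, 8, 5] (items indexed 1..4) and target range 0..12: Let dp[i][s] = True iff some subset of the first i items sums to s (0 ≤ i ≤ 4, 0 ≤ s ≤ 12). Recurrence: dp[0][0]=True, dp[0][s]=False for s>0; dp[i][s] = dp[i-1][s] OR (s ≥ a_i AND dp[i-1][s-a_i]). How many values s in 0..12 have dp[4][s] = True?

i\s   0   1   2   3   4   5   6   7   8   9  10  11  12
  0   T   F   F   F   F   F   F   F   F   F   F   F   F
  1   T   F   F   F   F   F   F   F   T   F   F   F   F
  2   T   T   F   F   F   F   F   F   T   T   F   F   F
  3   T   T   F   F   F   F   F   F   T   T   F   F   F
  4   T   T   F   F   F   T   T   F   T   T   F   F   F

6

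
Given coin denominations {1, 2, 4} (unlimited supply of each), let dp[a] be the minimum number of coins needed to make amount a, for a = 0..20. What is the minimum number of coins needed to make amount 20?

 a  0  1  2  3  4  5  6  7  8  9 10 11 12 13 14 15 16 17 18 19 20
dp  0  1  1  2  1  2  2  3  2  3  3  4  3  4  4  5  4  5  5  6  5

5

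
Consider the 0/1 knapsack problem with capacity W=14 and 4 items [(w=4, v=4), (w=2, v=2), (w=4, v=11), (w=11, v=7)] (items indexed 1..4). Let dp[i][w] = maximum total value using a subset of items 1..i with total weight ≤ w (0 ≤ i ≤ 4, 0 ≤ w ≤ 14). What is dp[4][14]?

i\w   0   1   2   3   4   5   6   7   8   9  10  11  12  13  14
  0   0   0   0   0   0   0   0   0   0   0   0   0   0   0   0
  1   0   0   0   0   4   4   4   4   4   4   4   4   4   4   4
  2   0   0   2   2   4   4   6   6   6   6   6   6   6   6   6
  3   0   0   2   2  11  11  13  13  15  15  17  17  17  17  17
  4   0   0   2   2  11  11  13  13  15  15  17  17  17  17  17

17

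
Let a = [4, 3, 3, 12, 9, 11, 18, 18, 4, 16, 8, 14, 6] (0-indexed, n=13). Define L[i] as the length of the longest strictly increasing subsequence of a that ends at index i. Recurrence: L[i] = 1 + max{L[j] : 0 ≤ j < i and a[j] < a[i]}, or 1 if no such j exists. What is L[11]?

4

   i    0    1    2    3    4    5    6    7    8    9   10   11   12
a[i]    4    3    3   12    9   11   18   18    4   16    8   14    6
L[i]    1    1    1    2    2    3    4    4    2    4    3    4    3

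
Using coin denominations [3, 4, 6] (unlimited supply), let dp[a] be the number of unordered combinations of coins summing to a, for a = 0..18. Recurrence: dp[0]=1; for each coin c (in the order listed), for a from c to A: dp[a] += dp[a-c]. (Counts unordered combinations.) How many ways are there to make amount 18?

6

after  coin     0     1     2     3     4     5     6     7     8     9    10    11    12    13    14    15    16    17    18
          3     1     0     0     1     0     0     1     0     0     1     0     0     1     0     0     1     0     0     1
          4     1     0     0     1     1     0     1     1     1     1     1     1     2     1     1     2     2     1     2
          6     1     0     0     1     1     0     2     1     1     2     2     1     4     2     2     4     4     2     6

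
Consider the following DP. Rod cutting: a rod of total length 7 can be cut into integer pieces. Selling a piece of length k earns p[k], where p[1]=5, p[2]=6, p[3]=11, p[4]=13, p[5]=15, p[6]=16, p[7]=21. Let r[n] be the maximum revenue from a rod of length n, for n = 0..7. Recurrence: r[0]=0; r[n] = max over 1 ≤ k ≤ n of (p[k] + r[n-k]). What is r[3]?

   n    0    1    2    3    4    5    6    7
r[n]    0    5   10   15   20   25   30   35

15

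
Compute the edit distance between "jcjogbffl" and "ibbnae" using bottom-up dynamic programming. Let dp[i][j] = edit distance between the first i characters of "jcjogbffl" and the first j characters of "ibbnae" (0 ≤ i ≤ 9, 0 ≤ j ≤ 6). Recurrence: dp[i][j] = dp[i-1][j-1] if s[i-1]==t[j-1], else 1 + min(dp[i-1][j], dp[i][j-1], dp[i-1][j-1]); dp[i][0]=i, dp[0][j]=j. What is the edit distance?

8

   ''  i  b  b  n  a  e
''  0  1  2  3  4  5  6
 j  1  1  2  3  4  5  6
 c  2  2  2  3  4  5  6
 j  3  3  3  3  4  5  6
 o  4  4  4  4  4  5  6
 g  5  5  5  5  5  5  6
 b  6  6  5  5  6  6  6
 f  7  7  6  6  6  7  7
 f  8  8  7  7  7  7  8
 l  9  9  8  8  8  8  8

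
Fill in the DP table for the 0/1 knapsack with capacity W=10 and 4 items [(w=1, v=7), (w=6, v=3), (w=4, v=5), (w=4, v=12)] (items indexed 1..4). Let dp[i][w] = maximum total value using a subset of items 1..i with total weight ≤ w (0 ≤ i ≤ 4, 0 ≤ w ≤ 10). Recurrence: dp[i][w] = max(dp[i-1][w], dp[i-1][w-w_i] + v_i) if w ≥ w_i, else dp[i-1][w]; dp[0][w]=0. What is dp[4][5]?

19

i\w   0   1   2   3   4   5   6   7   8   9  10
  0   0   0   0   0   0   0   0   0   0   0   0
  1   0   7   7   7   7   7   7   7   7   7   7
  2   0   7   7   7   7   7   7  10  10  10  10
  3   0   7   7   7   7  12  12  12  12  12  12
  4   0   7   7   7  12  19  19  19  19  24  24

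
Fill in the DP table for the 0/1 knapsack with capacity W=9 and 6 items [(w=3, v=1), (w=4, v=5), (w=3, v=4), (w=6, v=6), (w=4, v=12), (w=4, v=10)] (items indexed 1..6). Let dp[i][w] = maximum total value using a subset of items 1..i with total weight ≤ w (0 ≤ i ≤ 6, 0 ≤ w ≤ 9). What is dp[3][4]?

i\w   0   1   2   3   4   5   6   7   8   9
  0   0   0   0   0   0   0   0   0   0   0
  1   0   0   0   1   1   1   1   1   1   1
  2   0   0   0   1   5   5   5   6   6   6
  3   0   0   0   4   5   5   5   9   9   9
  4   0   0   0   4   5   5   6   9   9  10
  5   0   0   0   4  12  12  12  16  17  17
  6   0   0   0   4  12  12  12  16  22  22

5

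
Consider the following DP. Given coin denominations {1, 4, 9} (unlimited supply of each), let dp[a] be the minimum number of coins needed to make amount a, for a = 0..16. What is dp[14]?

 a  0  1  2  3  4  5  6  7  8  9 10 11 12 13 14 15 16
dp  0  1  2  3  1  2  3  4  2  1  2  3  3  2  3  4  4

3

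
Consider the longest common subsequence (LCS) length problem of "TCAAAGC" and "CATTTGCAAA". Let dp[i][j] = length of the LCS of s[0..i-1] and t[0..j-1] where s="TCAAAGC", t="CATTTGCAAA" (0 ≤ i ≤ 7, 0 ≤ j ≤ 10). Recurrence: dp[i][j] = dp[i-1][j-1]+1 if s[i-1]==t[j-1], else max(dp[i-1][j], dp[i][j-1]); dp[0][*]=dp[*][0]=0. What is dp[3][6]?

   ''  C  A  T  T  T  G  C  A  A  A
''  0  0  0  0  0  0  0  0  0  0  0
 T  0  0  0  1  1  1  1  1  1  1  1
 C  0  1  1  1  1  1  1  2  2  2  2
 A  0  1  2  2  2  2  2  2  3  3  3
 A  0  1  2  2  2  2  2  2  3  4  4
 A  0  1  2  2  2  2  2  2  3  4  5
 G  0  1  2  2  2  2  3  3  3  4  5
 C  0  1  2  2  2  2  3  4  4  4  5

2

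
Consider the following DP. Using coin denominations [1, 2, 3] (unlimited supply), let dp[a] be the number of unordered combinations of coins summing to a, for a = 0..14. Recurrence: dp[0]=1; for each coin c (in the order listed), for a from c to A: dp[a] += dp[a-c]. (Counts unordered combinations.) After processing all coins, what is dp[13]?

21

after  coin     0     1     2     3     4     5     6     7     8     9    10    11    12    13    14
          1     1     1     1     1     1     1     1     1     1     1     1     1     1     1     1
          2     1     1     2     2     3     3     4     4     5     5     6     6     7     7     8
          3     1     1     2     3     4     5     7     8    10    12    14    16    19    21    24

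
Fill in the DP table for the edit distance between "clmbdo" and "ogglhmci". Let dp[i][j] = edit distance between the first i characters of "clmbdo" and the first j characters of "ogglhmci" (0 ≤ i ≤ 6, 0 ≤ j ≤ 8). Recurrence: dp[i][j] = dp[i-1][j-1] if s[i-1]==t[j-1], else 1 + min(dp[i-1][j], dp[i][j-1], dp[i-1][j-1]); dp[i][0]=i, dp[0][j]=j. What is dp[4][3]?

   ''  o  g  g  l  h  m  c  i
''  0  1  2  3  4  5  6  7  8
 c  1  1  2  3  4  5  6  6  7
 l  2  2  2  3  3  4  5  6  7
 m  3  3  3  3  4  4  4  5  6
 b  4  4  4  4  4  5  5  5  6
 d  5  5  5  5  5  5  6  6  6
 o  6  5  6  6  6  6  6  7  7

4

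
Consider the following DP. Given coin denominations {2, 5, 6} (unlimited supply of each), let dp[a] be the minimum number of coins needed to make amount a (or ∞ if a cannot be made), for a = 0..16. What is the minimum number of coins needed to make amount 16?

3

 a  0  1  2  3  4  5  6  7  8  9 10 11 12 13 14 15 16
dp  0  -  1  -  2  1  1  2  2  3  2  2  2  3  3  3  3
(- denotes ∞ / unreachable)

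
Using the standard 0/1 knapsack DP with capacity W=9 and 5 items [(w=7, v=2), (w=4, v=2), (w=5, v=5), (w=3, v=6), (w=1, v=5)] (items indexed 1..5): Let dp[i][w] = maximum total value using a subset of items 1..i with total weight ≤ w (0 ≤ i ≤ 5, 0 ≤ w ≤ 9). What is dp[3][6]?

5

i\w   0   1   2   3   4   5   6   7   8   9
  0   0   0   0   0   0   0   0   0   0   0
  1   0   0   0   0   0   0   0   2   2   2
  2   0   0   0   0   2   2   2   2   2   2
  3   0   0   0   0   2   5   5   5   5   7
  4   0   0   0   6   6   6   6   8  11  11
  5   0   5   5   6  11  11  11  11  13  16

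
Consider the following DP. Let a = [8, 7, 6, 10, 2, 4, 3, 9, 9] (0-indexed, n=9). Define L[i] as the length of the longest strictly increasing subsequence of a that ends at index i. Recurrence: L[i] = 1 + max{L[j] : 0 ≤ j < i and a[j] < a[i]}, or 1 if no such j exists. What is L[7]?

   i    0    1    2    3    4    5    6    7    8
a[i]    8    7    6   10    2    4    3    9    9
L[i]    1    1    1    2    1    2    2    3    3

3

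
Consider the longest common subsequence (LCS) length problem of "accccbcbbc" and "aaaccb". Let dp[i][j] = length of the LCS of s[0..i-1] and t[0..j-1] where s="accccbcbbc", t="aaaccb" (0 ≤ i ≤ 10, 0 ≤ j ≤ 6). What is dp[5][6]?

3

   ''  a  a  a  c  c  b
''  0  0  0  0  0  0  0
 a  0  1  1  1  1  1  1
 c  0  1  1  1  2  2  2
 c  0  1  1  1  2  3  3
 c  0  1  1  1  2  3  3
 c  0  1  1  1  2  3  3
 b  0  1  1  1  2  3  4
 c  0  1  1  1  2  3  4
 b  0  1  1  1  2  3  4
 b  0  1  1  1  2  3  4
 c  0  1  1  1  2  3  4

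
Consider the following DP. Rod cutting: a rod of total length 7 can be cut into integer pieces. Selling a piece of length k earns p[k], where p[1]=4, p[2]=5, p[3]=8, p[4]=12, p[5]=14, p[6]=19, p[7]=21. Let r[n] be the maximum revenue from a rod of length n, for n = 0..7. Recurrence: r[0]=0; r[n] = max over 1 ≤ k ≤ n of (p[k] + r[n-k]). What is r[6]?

   n    0    1    2    3    4    5    6    7
r[n]    0    4    8   12   16   20   24   28

24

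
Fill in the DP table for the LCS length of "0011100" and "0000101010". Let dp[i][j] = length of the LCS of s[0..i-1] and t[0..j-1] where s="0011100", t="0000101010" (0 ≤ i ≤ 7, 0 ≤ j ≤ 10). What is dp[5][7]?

   ''  0  0  0  0  1  0  1  0  1  0
''  0  0  0  0  0  0  0  0  0  0  0
 0  0  1  1  1  1  1  1  1  1  1  1
 0  0  1  2  2  2  2  2  2  2  2  2
 1  0  1  2  2  2  3  3  3  3  3  3
 1  0  1  2  2  2  3  3  4  4  4  4
 1  0  1  2  2  2  3  3  4  4  5  5
 0  0  1  2  3  3  3  4  4  5  5  6
 0  0  1  2  3  4  4  4  4  5  5  6

4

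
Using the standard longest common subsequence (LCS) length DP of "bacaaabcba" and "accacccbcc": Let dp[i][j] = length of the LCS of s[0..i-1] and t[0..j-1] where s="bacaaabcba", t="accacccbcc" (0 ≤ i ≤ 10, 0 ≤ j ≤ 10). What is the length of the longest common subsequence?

   ''  a  c  c  a  c  c  c  b  c  c
''  0  0  0  0  0  0  0  0  0  0  0
 b  0  0  0  0  0  0  0  0  1  1  1
 a  0  1  1  1  1  1  1  1  1  1  1
 c  0  1  2  2  2  2  2  2  2  2  2
 a  0  1  2  2  3  3  3  3  3  3  3
 a  0  1  2  2  3  3  3  3  3  3  3
 a  0  1  2  2  3  3  3  3  3  3  3
 b  0  1  2  2  3  3  3  3  4  4  4
 c  0  1  2  3  3  4  4  4  4  5  5
 b  0  1  2  3  3  4  4  4  5  5  5
 a  0  1  2  3  4  4  4  4  5  5  5

5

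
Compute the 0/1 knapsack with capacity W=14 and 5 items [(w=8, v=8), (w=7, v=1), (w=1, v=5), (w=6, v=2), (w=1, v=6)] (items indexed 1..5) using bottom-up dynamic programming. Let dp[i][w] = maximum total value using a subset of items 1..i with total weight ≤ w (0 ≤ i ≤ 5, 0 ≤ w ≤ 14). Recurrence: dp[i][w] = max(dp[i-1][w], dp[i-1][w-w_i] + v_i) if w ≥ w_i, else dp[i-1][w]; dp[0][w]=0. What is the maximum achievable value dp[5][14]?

19

i\w   0   1   2   3   4   5   6   7   8   9  10  11  12  13  14
  0   0   0   0   0   0   0   0   0   0   0   0   0   0   0   0
  1   0   0   0   0   0   0   0   0   8   8   8   8   8   8   8
  2   0   0   0   0   0   0   0   1   8   8   8   8   8   8   8
  3   0   5   5   5   5   5   5   5   8  13  13  13  13  13  13
  4   0   5   5   5   5   5   5   7   8  13  13  13  13  13  13
  5   0   6  11  11  11  11  11  11  13  14  19  19  19  19  19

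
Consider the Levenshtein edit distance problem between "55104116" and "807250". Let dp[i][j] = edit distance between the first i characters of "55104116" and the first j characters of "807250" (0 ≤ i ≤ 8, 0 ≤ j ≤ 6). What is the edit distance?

   ''  8  0  7  2  5  0
''  0  1  2  3  4  5  6
 5  1  1  2  3  4  4  5
 5  2  2  2  3  4  4  5
 1  3  3  3  3  4  5  5
 0  4  4  3  4  4  5  5
 4  5  5  4  4  5  5  6
 1  6  6  5  5  5  6  6
 1  7  7  6  6  6  6  7
 6  8  8  7  7  7  7  7

7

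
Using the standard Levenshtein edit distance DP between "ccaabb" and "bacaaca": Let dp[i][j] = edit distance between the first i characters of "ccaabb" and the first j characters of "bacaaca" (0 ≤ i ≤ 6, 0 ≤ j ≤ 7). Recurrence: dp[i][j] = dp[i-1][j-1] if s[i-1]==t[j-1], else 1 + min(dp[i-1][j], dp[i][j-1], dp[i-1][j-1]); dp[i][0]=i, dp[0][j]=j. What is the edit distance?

4

   ''  b  a  c  a  a  c  a
''  0  1  2  3  4  5  6  7
 c  1  1  2  2  3  4  5  6
 c  2  2  2  2  3  4  4  5
 a  3  3  2  3  2  3  4  4
 a  4  4  3  3  3  2  3  4
 b  5  4  4  4  4  3  3  4
 b  6  5  5  5  5  4  4  4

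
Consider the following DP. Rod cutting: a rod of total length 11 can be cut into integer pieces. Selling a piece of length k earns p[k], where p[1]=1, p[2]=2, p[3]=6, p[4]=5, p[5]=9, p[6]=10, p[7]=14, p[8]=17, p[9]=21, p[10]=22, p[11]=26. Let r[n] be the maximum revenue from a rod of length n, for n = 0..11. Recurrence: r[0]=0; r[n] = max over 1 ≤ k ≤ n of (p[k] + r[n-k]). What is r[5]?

   n    0    1    2    3    4    5    6    7    8    9   10   11
r[n]    0    1    2    6    7    9   12   14   17   21   22   26

9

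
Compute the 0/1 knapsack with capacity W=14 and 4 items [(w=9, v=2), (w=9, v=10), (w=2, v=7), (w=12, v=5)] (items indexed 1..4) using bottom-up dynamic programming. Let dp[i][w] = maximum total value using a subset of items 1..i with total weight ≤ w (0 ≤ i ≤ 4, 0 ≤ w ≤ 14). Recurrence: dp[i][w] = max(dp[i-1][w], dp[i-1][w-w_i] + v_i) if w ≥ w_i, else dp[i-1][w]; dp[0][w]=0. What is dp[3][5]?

i\w   0   1   2   3   4   5   6   7   8   9  10  11  12  13  14
  0   0   0   0   0   0   0   0   0   0   0   0   0   0   0   0
  1   0   0   0   0   0   0   0   0   0   2   2   2   2   2   2
  2   0   0   0   0   0   0   0   0   0  10  10  10  10  10  10
  3   0   0   7   7   7   7   7   7   7  10  10  17  17  17  17
  4   0   0   7   7   7   7   7   7   7  10  10  17  17  17  17

7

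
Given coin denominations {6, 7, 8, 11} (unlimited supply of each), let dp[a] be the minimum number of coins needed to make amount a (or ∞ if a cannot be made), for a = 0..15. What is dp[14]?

 a  0  1  2  3  4  5  6  7  8  9 10 11 12 13 14 15
dp  0  -  -  -  -  -  1  1  1  -  -  1  2  2  2  2
(- denotes ∞ / unreachable)

2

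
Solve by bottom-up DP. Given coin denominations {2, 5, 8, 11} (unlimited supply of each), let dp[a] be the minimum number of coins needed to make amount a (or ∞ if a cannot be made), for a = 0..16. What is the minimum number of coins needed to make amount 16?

2

 a  0  1  2  3  4  5  6  7  8  9 10 11 12 13 14 15 16
dp  0  -  1  -  2  1  3  2  1  3  2  1  3  2  4  3  2
(- denotes ∞ / unreachable)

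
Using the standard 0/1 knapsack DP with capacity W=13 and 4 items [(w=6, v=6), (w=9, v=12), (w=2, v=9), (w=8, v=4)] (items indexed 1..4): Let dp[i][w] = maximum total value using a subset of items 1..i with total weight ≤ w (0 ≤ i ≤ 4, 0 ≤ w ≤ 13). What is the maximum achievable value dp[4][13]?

21

i\w   0   1   2   3   4   5   6   7   8   9  10  11  12  13
  0   0   0   0   0   0   0   0   0   0   0   0   0   0   0
  1   0   0   0   0   0   0   6   6   6   6   6   6   6   6
  2   0   0   0   0   0   0   6   6   6  12  12  12  12  12
  3   0   0   9   9   9   9   9   9  15  15  15  21  21  21
  4   0   0   9   9   9   9   9   9  15  15  15  21  21  21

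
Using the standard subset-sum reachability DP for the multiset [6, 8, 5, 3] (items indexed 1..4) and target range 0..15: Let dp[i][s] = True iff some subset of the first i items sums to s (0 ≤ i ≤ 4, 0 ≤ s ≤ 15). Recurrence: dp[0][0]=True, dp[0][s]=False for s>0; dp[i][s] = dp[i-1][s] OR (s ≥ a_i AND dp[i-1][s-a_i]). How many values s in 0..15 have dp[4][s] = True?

9

i\s   0   1   2   3   4   5   6   7   8   9  10  11  12  13  14  15
  0   T   F   F   F   F   F   F   F   F   F   F   F   F   F   F   F
  1   T   F   F   F   F   F   T   F   F   F   F   F   F   F   F   F
  2   T   F   F   F   F   F   T   F   T   F   F   F   F   F   T   F
  3   T   F   F   F   F   T   T   F   T   F   F   T   F   T   T   F
  4   T   F   F   T   F   T   T   F   T   T   F   T   F   T   T   F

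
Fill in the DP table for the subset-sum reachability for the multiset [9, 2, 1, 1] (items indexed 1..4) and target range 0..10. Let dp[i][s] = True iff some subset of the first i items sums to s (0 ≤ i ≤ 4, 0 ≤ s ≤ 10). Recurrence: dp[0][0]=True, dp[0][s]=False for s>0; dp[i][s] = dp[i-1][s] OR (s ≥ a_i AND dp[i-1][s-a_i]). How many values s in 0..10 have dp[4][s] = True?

7

i\s   0   1   2   3   4   5   6   7   8   9  10
  0   T   F   F   F   F   F   F   F   F   F   F
  1   T   F   F   F   F   F   F   F   F   T   F
  2   T   F   T   F   F   F   F   F   F   T   F
  3   T   T   T   T   F   F   F   F   F   T   T
  4   T   T   T   T   T   F   F   F   F   T   T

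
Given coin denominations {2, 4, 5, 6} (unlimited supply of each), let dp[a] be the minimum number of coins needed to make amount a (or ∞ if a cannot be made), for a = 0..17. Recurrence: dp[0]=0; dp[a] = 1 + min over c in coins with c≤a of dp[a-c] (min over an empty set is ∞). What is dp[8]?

2

 a  0  1  2  3  4  5  6  7  8  9 10 11 12 13 14 15 16 17
dp  0  -  1  -  1  1  1  2  2  2  2  2  2  3  3  3  3  3
(- denotes ∞ / unreachable)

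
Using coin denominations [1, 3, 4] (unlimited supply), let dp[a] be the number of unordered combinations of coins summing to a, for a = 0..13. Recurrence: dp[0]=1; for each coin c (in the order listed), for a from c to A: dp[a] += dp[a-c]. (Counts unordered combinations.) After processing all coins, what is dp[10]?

after  coin     0     1     2     3     4     5     6     7     8     9    10    11    12    13
          1     1     1     1     1     1     1     1     1     1     1     1     1     1     1
          3     1     1     1     2     2     2     3     3     3     4     4     4     5     5
          4     1     1     1     2     3     3     4     5     6     7     8     9    11    12

8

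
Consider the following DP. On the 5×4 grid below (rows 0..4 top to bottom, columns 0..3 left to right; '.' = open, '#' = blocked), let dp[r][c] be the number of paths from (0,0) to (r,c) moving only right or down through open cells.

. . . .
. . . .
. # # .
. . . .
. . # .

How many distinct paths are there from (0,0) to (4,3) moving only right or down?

5

r\c   0   1   2   3
  0   1   1   1   1
  1   1   2   3   4
  2   1   0   0   4
  3   1   1   1   5
  4   1   2   0   5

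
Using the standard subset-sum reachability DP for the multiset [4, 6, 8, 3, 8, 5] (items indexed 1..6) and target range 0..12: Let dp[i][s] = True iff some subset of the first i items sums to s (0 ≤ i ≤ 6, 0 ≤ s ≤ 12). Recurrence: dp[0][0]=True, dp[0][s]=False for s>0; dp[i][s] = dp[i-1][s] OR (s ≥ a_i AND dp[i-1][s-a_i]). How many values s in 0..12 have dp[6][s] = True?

11

i\s   0   1   2   3   4   5   6   7   8   9  10  11  12
  0   T   F   F   F   F   F   F   F   F   F   F   F   F
  1   T   F   F   F   T   F   F   F   F   F   F   F   F
  2   T   F   F   F   T   F   T   F   F   F   T   F   F
  3   T   F   F   F   T   F   T   F   T   F   T   F   T
  4   T   F   F   T   T   F   T   T   T   T   T   T   T
  5   T   F   F   T   T   F   T   T   T   T   T   T   T
  6   T   F   F   T   T   T   T   T   T   T   T   T   T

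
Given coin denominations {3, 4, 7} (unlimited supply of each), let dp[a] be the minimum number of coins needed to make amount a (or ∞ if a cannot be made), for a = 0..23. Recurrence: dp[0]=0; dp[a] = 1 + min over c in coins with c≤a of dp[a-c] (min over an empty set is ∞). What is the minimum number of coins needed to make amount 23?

 a  0  1  2  3  4  5  6  7  8  9 10 11 12 13 14 15 16 17 18 19 20 21 22 23
dp  0  -  -  1  1  -  2  1  2  3  2  2  3  3  2  3  4  3  3  4  4  3  4  5
(- denotes ∞ / unreachable)

5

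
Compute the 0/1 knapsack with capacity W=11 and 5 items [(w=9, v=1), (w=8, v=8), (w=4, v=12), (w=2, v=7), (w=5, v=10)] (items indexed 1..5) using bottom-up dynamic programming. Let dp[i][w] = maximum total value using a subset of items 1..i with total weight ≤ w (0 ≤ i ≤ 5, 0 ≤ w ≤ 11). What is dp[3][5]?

12

i\w   0   1   2   3   4   5   6   7   8   9  10  11
  0   0   0   0   0   0   0   0   0   0   0   0   0
  1   0   0   0   0   0   0   0   0   0   1   1   1
  2   0   0   0   0   0   0   0   0   8   8   8   8
  3   0   0   0   0  12  12  12  12  12  12  12  12
  4   0   0   7   7  12  12  19  19  19  19  19  19
  5   0   0   7   7  12  12  19  19  19  22  22  29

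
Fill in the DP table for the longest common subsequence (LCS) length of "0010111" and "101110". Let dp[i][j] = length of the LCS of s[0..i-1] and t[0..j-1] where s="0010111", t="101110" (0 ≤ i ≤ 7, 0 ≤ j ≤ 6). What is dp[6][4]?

   ''  1  0  1  1  1  0
''  0  0  0  0  0  0  0
 0  0  0  1  1  1  1  1
 0  0  0  1  1  1  1  2
 1  0  1  1  2  2  2  2
 0  0  1  2  2  2  2  3
 1  0  1  2  3  3  3  3
 1  0  1  2  3  4  4  4
 1  0  1  2  3  4  5  5

4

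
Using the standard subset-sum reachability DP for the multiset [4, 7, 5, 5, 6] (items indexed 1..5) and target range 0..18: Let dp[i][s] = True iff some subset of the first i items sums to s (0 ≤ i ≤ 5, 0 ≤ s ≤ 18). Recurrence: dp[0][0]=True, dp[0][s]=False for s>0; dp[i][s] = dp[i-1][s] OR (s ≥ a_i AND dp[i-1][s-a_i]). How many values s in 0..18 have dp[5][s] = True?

15

i\s   0   1   2   3   4   5   6   7   8   9  10  11  12  13  14  15  16  17  18
  0   T   F   F   F   F   F   F   F   F   F   F   F   F   F   F   F   F   F   F
  1   T   F   F   F   T   F   F   F   F   F   F   F   F   F   F   F   F   F   F
  2   T   F   F   F   T   F   F   T   F   F   F   T   F   F   F   F   F   F   F
  3   T   F   F   F   T   T   F   T   F   T   F   T   T   F   F   F   T   F   F
  4   T   F   F   F   T   T   F   T   F   T   T   T   T   F   T   F   T   T   F
  5   T   F   F   F   T   T   T   T   F   T   T   T   T   T   T   T   T   T   T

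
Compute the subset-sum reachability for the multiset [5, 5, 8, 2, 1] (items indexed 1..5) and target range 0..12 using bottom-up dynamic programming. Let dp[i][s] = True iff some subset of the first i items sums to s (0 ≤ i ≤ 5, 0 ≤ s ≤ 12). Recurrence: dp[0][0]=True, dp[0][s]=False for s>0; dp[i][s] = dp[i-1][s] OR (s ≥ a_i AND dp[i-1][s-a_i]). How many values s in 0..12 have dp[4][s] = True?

7

i\s   0   1   2   3   4   5   6   7   8   9  10  11  12
  0   T   F   F   F   F   F   F   F   F   F   F   F   F
  1   T   F   F   F   F   T   F   F   F   F   F   F   F
  2   T   F   F   F   F   T   F   F   F   F   T   F   F
  3   T   F   F   F   F   T   F   F   T   F   T   F   F
  4   T   F   T   F   F   T   F   T   T   F   T   F   T
  5   T   T   T   T   F   T   T   T   T   T   T   T   T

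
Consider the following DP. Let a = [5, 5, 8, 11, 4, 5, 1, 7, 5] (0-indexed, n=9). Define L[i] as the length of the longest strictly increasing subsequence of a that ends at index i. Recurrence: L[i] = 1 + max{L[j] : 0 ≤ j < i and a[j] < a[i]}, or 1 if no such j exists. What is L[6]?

   i    0    1    2    3    4    5    6    7    8
a[i]    5    5    8   11    4    5    1    7    5
L[i]    1    1    2    3    1    2    1    3    2

1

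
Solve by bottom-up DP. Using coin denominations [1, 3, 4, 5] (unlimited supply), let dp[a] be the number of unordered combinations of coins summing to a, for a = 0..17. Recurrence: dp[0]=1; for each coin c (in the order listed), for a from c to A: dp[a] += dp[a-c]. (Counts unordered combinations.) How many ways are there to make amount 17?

after  coin     0     1     2     3     4     5     6     7     8     9    10    11    12    13    14    15    16    17
          1     1     1     1     1     1     1     1     1     1     1     1     1     1     1     1     1     1     1
          3     1     1     1     2     2     2     3     3     3     4     4     4     5     5     5     6     6     6
          4     1     1     1     2     3     3     4     5     6     7     8     9    11    12    13    15    17    18
          5     1     1     1     2     3     4     5     6     8    10    12    14    17    20    23    27    31    35

35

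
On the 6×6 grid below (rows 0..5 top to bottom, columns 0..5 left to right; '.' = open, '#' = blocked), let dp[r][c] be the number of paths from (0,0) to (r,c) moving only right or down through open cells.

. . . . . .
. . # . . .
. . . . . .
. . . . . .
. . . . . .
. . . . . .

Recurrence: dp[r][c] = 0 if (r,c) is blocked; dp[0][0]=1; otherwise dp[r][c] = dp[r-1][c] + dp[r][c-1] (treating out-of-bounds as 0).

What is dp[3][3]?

11

r\c   0   1   2   3   4   5
  0   1   1   1   1   1   1
  1   1   2   0   1   2   3
  2   1   3   3   4   6   9
  3   1   4   7  11  17  26
  4   1   5  12  23  40  66
  5   1   6  18  41  81 147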